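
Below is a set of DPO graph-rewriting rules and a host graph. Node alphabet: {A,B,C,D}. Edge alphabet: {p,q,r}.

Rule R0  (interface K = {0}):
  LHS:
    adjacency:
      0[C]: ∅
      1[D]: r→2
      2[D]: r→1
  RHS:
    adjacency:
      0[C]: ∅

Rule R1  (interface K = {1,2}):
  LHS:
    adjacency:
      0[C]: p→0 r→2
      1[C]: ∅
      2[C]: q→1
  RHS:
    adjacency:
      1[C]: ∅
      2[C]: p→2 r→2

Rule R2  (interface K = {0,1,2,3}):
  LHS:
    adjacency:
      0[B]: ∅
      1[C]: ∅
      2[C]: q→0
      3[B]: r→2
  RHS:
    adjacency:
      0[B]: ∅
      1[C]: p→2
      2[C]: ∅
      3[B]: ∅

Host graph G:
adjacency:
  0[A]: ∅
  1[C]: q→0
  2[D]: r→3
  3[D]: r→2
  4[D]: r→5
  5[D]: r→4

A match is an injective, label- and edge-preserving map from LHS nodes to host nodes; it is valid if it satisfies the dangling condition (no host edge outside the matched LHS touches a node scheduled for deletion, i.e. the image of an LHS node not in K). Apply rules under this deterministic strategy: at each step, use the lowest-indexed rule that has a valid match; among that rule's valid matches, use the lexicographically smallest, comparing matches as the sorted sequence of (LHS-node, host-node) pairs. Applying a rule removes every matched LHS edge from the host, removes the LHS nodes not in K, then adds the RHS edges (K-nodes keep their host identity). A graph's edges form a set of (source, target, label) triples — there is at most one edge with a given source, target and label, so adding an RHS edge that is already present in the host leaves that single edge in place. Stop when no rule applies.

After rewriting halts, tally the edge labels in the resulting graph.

initial: |V|=6 |E|=5  E = 1-q->0 2-r->3 3-r->2 4-r->5 5-r->4
step 1: apply R0 at {0↦1, 1↦2, 2↦3}  → |V|=4 |E|=3  E = 1-q->0 4-r->5 5-r->4
step 2: apply R0 at {0↦1, 1↦4, 2↦5}  → |V|=2 |E|=1  E = 1-q->0
final graph: no rule applies after step 2
NF edges: [(1, 0, 'q')]

Answer: q:1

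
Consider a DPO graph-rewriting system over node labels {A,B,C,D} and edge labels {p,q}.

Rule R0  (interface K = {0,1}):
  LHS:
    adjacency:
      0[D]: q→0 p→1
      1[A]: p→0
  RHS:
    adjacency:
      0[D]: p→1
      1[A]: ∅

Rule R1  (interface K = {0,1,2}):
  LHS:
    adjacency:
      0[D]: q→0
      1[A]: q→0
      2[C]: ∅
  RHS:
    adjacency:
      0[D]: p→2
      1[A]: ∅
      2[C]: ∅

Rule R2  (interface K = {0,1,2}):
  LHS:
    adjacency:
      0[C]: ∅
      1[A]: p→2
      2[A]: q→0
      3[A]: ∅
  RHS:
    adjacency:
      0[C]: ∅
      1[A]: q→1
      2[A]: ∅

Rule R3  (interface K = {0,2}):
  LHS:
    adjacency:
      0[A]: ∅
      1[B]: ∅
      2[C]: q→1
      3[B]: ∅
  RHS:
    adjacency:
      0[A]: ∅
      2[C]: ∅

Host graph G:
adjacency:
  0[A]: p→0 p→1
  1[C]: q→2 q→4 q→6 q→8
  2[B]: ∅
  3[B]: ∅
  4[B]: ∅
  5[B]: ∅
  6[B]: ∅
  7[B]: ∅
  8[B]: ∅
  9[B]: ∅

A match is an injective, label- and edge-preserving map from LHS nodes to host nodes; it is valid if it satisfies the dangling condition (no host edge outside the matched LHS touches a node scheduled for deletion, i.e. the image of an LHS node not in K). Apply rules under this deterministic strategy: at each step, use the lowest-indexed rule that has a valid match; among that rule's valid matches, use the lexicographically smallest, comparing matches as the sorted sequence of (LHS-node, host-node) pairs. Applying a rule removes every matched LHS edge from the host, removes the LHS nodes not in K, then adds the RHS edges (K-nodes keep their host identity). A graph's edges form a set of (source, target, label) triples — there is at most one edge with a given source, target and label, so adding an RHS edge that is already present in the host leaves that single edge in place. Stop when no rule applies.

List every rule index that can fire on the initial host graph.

R0: no valid match — LHS pattern not found
R1: no valid match — LHS pattern not found
R2: no valid match — LHS pattern not found
R3: 16 valid matches — {0↦0, 1↦2, 2↦1, 3↦3}, {0↦0, 1↦2, 2↦1, 3↦5}, {0↦0, 1↦2, 2↦1, 3↦7} (+13 more)

Answer: [R3]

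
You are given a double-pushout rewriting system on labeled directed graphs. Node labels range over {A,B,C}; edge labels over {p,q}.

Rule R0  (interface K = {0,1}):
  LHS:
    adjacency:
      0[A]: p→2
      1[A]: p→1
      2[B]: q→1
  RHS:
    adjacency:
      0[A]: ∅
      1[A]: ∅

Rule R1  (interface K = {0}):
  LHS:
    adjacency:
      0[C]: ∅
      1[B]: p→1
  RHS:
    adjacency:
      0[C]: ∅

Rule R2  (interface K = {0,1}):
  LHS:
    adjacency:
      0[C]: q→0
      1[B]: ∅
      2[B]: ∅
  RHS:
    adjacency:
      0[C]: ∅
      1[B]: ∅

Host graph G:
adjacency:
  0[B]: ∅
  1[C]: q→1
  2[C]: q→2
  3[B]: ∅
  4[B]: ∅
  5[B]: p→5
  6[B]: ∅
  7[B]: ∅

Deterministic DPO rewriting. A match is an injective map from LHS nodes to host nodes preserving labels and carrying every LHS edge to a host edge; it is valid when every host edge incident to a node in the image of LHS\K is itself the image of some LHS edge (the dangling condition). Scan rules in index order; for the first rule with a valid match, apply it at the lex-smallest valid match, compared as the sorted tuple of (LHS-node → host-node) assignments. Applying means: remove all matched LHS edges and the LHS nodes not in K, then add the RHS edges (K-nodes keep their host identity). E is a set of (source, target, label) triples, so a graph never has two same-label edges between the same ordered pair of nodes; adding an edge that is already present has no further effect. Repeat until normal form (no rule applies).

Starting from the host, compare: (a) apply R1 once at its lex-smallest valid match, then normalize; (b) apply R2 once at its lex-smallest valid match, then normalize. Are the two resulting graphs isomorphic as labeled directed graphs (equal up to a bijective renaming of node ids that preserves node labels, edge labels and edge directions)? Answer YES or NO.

Answer: YES

Derivation:
branch R1-first: apply at {0↦1, 1↦5} → |E|=2, then 2 more step(s) → NF |V|=5 |E|=0 V={0:B, 1:C, 2:C, 6:B, 7:B} E=∅
branch R2-first: apply at {0↦1, 1↦0, 2↦3} → |E|=2, then 2 more step(s) → NF |V|=5 |E|=0 V={0:B, 1:C, 2:C, 6:B, 7:B} E=∅
graphs isomorphic (equal up to label-preserving node renaming)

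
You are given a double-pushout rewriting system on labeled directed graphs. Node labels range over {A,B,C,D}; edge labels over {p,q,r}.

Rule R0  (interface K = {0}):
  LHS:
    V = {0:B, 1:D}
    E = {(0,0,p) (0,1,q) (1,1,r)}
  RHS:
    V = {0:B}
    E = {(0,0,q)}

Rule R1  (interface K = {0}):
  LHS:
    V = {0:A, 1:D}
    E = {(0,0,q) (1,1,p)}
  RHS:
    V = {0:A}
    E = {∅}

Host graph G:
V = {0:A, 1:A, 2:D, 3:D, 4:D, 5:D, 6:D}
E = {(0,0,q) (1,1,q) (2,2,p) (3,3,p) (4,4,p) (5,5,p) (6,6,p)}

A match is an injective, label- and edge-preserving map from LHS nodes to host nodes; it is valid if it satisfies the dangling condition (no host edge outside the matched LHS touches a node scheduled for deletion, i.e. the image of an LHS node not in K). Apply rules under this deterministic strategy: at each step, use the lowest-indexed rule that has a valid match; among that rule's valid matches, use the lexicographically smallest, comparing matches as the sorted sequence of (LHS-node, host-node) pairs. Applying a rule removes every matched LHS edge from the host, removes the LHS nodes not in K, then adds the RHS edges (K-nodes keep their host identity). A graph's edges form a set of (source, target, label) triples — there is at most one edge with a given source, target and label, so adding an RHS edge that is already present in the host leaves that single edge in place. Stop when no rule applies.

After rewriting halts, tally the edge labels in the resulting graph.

Answer: p:3

Rewrite trace:
initial: |V|=7 |E|=7  E = 0-q->0 1-q->1 2-p->2 3-p->3 4-p->4 5-p->5 6-p->6
step 1: apply R1 at {0↦0, 1↦2}  → |V|=6 |E|=5  E = 1-q->1 3-p->3 4-p->4 5-p->5 6-p->6
step 2: apply R1 at {0↦1, 1↦3}  → |V|=5 |E|=3  E = 4-p->4 5-p->5 6-p->6
halt: no rule applies after step 2
NF edges: [(4, 4, 'p'), (5, 5, 'p'), (6, 6, 'p')]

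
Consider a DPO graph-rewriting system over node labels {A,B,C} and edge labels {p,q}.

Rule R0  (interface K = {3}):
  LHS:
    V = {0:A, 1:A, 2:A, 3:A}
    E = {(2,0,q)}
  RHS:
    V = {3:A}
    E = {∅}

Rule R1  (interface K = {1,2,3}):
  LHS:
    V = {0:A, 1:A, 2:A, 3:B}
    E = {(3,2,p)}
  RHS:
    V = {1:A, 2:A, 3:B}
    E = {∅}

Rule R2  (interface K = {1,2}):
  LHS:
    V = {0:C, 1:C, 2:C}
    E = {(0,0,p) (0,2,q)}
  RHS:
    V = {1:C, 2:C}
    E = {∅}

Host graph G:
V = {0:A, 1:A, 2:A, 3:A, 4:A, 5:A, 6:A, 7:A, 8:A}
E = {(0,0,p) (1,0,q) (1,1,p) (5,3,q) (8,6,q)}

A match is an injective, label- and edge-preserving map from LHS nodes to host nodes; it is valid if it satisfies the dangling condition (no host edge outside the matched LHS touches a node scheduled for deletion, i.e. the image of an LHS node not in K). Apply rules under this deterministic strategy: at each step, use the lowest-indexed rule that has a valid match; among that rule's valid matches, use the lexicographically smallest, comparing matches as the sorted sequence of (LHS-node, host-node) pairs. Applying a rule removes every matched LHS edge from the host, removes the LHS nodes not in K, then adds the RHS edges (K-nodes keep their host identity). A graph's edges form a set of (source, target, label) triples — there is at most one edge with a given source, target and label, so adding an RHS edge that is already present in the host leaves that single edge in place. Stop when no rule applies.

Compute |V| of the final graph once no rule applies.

[0] host  ⇒  9 nodes, 5 edges  {0-p->0 1-q->0 1-p->1 5-q->3 8-q->6}
[1] R0 @ {0↦3, 1↦2, 2↦5, 3↦0}  ⇒  6 nodes, 4 edges  {0-p->0 1-q->0 1-p->1 8-q->6}
[2] R0 @ {0↦6, 1↦4, 2↦8, 3↦0}  ⇒  3 nodes, 3 edges  {0-p->0 1-q->0 1-p->1}
halt: no rule applies after step 2
NF nodes: {0:A, 1:A, 7:A}

Answer: 3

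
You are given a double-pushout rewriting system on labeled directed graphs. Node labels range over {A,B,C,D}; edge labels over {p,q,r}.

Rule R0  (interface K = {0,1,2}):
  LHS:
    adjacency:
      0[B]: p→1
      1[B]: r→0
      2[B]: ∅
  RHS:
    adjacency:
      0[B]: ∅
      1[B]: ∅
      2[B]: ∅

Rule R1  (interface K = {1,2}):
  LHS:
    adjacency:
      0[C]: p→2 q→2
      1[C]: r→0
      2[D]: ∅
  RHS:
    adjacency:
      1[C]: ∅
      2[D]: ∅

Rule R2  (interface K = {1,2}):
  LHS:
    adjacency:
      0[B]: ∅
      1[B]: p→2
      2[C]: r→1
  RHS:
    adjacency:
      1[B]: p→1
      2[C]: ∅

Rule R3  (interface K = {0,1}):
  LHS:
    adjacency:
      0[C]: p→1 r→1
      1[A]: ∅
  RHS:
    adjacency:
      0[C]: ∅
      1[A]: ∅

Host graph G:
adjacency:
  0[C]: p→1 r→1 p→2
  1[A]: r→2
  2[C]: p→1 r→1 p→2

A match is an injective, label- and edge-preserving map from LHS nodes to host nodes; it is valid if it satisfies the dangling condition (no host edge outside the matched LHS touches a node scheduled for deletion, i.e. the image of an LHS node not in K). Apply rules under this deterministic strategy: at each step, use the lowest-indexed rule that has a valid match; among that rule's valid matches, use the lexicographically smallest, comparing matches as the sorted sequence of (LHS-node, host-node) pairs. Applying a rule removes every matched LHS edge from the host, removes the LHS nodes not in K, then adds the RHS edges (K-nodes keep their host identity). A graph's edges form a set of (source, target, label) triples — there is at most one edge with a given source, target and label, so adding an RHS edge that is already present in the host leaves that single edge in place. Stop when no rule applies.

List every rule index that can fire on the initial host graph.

R0: no valid match — LHS pattern not found
R1: no valid match — LHS pattern not found
R2: no valid match — LHS pattern not found
R3: 2 valid matches — {0↦0, 1↦1}, {0↦2, 1↦1}

Answer: [R3]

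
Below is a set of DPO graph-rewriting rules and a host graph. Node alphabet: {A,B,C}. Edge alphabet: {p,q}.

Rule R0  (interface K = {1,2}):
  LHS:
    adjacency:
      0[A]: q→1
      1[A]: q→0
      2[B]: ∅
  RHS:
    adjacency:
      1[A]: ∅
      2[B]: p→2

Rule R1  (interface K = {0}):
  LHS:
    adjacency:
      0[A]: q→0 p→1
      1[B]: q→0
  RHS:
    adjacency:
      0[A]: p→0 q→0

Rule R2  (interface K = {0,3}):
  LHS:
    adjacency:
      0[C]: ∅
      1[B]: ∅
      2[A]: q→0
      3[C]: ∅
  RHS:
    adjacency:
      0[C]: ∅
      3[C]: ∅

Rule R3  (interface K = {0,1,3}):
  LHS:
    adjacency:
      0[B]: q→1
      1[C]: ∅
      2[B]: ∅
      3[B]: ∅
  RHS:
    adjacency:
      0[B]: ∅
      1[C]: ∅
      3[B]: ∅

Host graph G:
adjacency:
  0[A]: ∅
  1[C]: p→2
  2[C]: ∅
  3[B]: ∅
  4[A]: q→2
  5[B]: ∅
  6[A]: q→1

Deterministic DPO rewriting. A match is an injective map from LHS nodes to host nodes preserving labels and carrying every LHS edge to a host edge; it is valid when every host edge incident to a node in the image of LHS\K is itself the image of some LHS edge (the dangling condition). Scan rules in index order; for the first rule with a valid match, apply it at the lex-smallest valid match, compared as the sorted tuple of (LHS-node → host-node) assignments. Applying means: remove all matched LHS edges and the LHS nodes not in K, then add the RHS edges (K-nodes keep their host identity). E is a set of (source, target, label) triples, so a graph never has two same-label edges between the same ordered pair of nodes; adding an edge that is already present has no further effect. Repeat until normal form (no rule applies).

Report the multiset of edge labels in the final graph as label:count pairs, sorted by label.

[0] host  ⇒  7 nodes, 3 edges  {1-p->2 4-q->2 6-q->1}
[1] R2 @ {0↦1, 1↦3, 2↦6, 3↦2}  ⇒  5 nodes, 2 edges  {1-p->2 4-q->2}
[2] R2 @ {0↦2, 1↦5, 2↦4, 3↦1}  ⇒  3 nodes, 1 edges  {1-p->2}
halt: no rule applies after step 2
NF edges: [(1, 2, 'p')]

Answer: p:1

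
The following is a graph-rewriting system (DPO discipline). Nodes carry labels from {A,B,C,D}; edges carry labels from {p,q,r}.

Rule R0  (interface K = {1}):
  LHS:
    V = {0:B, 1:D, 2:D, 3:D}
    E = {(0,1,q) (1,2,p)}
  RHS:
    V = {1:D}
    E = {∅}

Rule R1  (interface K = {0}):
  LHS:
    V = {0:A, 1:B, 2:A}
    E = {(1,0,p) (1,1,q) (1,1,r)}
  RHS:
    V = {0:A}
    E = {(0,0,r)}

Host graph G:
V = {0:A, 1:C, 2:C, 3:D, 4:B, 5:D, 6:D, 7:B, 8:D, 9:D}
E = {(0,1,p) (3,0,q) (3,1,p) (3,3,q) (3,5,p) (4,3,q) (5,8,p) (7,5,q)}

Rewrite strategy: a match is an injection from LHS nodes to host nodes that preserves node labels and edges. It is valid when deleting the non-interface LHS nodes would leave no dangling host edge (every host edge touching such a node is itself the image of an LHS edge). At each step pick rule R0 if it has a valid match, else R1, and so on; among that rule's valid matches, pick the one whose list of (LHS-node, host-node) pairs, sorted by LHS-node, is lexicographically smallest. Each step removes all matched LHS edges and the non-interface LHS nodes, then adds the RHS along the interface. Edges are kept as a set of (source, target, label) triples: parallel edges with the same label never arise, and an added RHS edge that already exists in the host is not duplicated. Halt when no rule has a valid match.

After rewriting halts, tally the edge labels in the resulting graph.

[0] host  ⇒  10 nodes, 8 edges  {0-p->1 3-q->0 3-p->1 3-q->3 3-p->5 4-q->3 5-p->8 7-q->5}
[1] R0 @ {0↦7, 1↦5, 2↦8, 3↦6}  ⇒  7 nodes, 6 edges  {0-p->1 3-q->0 3-p->1 3-q->3 3-p->5 4-q->3}
[2] R0 @ {0↦4, 1↦3, 2↦5, 3↦9}  ⇒  4 nodes, 4 edges  {0-p->1 3-q->0 3-p->1 3-q->3}
halt: no rule applies after step 2
NF edges: [(0, 1, 'p'), (3, 0, 'q'), (3, 1, 'p'), (3, 3, 'q')]

Answer: p:2 q:2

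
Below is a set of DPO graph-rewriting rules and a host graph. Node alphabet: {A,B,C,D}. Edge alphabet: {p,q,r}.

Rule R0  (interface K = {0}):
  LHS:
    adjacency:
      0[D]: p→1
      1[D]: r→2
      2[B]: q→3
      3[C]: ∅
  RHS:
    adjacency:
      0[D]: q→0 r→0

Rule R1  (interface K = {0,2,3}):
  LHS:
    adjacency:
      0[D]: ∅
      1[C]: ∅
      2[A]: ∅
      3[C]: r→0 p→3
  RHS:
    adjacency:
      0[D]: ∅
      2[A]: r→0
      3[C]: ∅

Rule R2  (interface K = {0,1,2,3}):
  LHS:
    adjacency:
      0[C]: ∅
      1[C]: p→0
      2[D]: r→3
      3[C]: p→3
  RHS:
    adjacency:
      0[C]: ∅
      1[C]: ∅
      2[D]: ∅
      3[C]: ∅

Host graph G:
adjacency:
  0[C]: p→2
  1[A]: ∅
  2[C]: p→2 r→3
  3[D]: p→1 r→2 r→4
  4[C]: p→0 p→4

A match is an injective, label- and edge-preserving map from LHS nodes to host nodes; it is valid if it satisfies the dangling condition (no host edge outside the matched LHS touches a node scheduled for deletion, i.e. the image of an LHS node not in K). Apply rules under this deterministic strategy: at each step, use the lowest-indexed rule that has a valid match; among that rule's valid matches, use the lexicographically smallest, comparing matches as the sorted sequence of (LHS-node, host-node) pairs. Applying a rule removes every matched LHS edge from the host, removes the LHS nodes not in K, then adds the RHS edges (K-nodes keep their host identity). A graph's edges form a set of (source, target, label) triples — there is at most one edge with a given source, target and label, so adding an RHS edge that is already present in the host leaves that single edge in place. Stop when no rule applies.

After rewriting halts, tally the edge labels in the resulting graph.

start.  V:5 E:8  edges: 0-p->2 2-p->2 2-r->3 3-p->1 3-r->2 3-r->4 4-p->0 4-p->4
1. fire R2 via {0↦0, 1↦4, 2↦3, 3↦2}  →  V:5 E:5  edges: 0-p->2 2-r->3 3-p->1 3-r->4 4-p->4
2. fire R2 via {0↦2, 1↦0, 2↦3, 3↦4}  →  V:5 E:2  edges: 2-r->3 3-p->1
halt: no rule applies after step 2
NF edges: [(2, 3, 'r'), (3, 1, 'p')]

Answer: p:1 r:1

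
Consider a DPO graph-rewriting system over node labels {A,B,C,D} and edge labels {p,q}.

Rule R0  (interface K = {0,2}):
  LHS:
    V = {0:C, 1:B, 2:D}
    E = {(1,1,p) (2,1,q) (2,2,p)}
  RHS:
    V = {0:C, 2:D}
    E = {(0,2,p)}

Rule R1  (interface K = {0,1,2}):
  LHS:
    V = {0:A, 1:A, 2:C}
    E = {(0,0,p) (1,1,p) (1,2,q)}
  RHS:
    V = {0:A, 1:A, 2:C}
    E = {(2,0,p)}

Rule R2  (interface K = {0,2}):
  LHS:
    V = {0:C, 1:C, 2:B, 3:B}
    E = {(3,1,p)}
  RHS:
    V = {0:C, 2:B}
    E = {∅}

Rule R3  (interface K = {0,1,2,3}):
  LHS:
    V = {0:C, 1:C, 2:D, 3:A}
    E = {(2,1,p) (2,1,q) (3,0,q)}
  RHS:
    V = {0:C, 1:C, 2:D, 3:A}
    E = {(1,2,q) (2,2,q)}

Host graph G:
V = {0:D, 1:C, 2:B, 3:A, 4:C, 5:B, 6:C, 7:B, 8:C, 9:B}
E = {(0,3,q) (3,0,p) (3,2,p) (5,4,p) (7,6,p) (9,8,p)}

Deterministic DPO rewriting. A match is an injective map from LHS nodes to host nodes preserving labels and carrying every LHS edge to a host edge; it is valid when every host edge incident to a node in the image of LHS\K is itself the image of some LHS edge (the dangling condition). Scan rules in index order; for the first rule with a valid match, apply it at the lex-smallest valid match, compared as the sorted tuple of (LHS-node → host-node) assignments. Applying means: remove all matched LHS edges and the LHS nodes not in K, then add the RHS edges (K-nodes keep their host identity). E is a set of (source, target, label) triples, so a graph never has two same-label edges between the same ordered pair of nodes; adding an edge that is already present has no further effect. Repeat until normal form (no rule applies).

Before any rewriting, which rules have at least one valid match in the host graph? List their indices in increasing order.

Answer: [R2]

Rewrite trace:
R0: no valid match — LHS pattern not found
R1: no valid match — LHS pattern not found
R2: 27 valid matches — {0↦1, 1↦4, 2↦2, 3↦5}, {0↦1, 1↦4, 2↦7, 3↦5}, {0↦1, 1↦4, 2↦9, 3↦5} (+24 more)
R3: no valid match — LHS pattern not found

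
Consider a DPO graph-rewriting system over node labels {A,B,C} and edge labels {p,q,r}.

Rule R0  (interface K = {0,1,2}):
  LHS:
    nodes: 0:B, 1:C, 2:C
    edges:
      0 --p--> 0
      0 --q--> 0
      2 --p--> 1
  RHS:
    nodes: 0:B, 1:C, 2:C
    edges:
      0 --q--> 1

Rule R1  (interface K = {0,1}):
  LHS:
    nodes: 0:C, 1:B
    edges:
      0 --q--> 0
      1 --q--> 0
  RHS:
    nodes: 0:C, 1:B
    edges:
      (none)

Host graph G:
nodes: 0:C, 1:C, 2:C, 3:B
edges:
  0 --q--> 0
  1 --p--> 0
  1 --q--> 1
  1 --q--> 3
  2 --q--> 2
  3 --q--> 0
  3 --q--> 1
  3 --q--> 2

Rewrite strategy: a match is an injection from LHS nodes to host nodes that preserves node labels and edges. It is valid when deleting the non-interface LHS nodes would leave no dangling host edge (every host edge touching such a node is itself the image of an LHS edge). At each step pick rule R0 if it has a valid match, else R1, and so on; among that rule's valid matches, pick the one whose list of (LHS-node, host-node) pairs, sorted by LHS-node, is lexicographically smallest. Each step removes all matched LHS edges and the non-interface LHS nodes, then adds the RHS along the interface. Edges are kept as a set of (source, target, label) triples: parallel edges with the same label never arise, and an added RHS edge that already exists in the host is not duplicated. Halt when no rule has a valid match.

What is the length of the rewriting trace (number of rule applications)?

start.  V:4 E:8  edges: 0-q->0 1-p->0 1-q->1 1-q->3 2-q->2 3-q->0 3-q->1 3-q->2
1. fire R1 via {0↦0, 1↦3}  →  V:4 E:6  edges: 1-p->0 1-q->1 1-q->3 2-q->2 3-q->1 3-q->2
2. fire R1 via {0↦1, 1↦3}  →  V:4 E:4  edges: 1-p->0 1-q->3 2-q->2 3-q->2
3. fire R1 via {0↦2, 1↦3}  →  V:4 E:2  edges: 1-p->0 1-q->3
normal form: no rule applies after step 3

Answer: 3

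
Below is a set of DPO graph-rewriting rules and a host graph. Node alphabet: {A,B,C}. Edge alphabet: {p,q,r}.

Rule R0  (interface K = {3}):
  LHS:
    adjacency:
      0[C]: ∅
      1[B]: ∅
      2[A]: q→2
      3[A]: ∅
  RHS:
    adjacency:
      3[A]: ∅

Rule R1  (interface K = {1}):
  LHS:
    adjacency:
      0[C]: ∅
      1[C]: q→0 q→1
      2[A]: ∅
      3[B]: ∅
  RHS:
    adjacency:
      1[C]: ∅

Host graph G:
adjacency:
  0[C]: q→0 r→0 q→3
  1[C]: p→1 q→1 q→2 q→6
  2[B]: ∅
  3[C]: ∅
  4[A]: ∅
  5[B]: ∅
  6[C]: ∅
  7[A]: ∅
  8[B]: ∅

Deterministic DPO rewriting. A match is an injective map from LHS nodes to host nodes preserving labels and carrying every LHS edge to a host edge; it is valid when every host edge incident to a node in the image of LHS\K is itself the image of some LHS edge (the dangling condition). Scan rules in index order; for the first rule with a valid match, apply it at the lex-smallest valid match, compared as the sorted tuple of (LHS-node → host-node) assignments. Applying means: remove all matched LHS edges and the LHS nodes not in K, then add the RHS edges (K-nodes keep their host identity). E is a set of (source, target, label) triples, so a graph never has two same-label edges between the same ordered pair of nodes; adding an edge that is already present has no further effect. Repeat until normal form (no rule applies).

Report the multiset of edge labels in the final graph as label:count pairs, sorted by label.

Answer: p:1 q:1 r:1

Rewrite trace:
[0] host  ⇒  9 nodes, 7 edges  {0-q->0 0-r->0 0-q->3 1-p->1 1-q->1 1-q->2 1-q->6}
[1] R1 @ {0↦3, 1↦0, 2↦4, 3↦5}  ⇒  6 nodes, 5 edges  {0-r->0 1-p->1 1-q->1 1-q->2 1-q->6}
[2] R1 @ {0↦6, 1↦1, 2↦7, 3↦8}  ⇒  3 nodes, 3 edges  {0-r->0 1-p->1 1-q->2}
normal form: no rule applies after step 2
NF edges: [(0, 0, 'r'), (1, 1, 'p'), (1, 2, 'q')]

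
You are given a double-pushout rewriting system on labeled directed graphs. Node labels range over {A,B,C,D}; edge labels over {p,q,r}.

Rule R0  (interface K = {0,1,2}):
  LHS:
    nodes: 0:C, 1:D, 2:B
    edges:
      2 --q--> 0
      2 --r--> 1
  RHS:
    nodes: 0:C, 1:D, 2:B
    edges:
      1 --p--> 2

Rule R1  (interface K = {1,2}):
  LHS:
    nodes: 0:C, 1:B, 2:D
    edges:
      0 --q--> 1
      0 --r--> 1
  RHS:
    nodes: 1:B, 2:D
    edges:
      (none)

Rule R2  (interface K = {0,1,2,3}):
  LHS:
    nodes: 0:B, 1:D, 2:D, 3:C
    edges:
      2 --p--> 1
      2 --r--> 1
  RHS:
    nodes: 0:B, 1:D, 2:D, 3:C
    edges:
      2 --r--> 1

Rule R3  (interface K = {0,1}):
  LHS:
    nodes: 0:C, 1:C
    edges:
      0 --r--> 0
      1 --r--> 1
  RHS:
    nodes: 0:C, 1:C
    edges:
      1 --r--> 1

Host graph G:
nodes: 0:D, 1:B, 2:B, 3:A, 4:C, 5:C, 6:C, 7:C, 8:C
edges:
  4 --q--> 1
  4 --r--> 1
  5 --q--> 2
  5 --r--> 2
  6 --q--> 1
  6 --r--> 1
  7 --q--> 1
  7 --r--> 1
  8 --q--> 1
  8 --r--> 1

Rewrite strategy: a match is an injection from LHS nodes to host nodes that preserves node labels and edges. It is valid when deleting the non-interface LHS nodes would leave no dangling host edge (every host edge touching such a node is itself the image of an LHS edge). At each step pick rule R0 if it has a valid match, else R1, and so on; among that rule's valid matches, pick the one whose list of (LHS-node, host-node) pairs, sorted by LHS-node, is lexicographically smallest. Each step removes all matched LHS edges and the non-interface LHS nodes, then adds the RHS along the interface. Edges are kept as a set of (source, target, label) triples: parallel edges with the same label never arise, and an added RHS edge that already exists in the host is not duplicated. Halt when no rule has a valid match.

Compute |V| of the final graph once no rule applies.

Answer: 4

Derivation:
start.  V:9 E:10  edges: 4-q->1 4-r->1 5-q->2 5-r->2 6-q->1 6-r->1 7-q->1 7-r->1 8-q->1 8-r->1
1. fire R1 via {0↦4, 1↦1, 2↦0}  →  V:8 E:8  edges: 5-q->2 5-r->2 6-q->1 6-r->1 7-q->1 7-r->1 8-q->1 8-r->1
2. fire R1 via {0↦5, 1↦2, 2↦0}  →  V:7 E:6  edges: 6-q->1 6-r->1 7-q->1 7-r->1 8-q->1 8-r->1
3. fire R1 via {0↦6, 1↦1, 2↦0}  →  V:6 E:4  edges: 7-q->1 7-r->1 8-q->1 8-r->1
4. fire R1 via {0↦7, 1↦1, 2↦0}  →  V:5 E:2  edges: 8-q->1 8-r->1
5. fire R1 via {0↦8, 1↦1, 2↦0}  →  V:4 E:0  edges: ∅
final graph: no rule applies after step 5
NF nodes: {0:D, 1:B, 2:B, 3:A}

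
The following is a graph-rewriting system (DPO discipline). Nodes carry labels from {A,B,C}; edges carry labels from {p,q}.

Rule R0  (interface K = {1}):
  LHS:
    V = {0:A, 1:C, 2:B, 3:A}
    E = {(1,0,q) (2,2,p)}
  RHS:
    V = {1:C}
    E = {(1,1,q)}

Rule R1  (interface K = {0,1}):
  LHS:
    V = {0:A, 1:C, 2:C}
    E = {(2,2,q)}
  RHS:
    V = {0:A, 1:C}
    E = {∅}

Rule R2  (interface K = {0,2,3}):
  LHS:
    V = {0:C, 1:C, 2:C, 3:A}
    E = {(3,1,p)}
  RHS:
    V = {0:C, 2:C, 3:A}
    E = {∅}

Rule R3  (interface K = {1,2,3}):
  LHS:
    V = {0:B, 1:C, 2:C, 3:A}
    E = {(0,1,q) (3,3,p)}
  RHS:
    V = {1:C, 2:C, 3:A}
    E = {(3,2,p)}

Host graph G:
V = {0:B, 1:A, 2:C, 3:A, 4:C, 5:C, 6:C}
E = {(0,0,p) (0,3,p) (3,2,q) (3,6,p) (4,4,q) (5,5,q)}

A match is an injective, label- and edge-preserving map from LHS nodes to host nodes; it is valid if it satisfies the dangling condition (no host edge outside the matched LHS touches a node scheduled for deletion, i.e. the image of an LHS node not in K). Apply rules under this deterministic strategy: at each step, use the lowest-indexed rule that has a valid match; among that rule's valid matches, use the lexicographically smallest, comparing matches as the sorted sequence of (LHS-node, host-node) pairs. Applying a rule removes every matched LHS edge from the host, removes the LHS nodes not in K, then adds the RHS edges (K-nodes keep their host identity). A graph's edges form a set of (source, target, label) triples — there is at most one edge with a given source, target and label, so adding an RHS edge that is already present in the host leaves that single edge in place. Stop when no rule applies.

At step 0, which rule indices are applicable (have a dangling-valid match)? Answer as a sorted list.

Answer: [R1,R2]

Steps:
R0: no valid match — LHS pattern not found
R1: 12 valid matches — {0↦1, 1↦2, 2↦4}, {0↦1, 1↦2, 2↦5}, {0↦1, 1↦4, 2↦5} (+9 more)
R2: 6 valid matches — {0↦2, 1↦6, 2↦4, 3↦3}, {0↦2, 1↦6, 2↦5, 3↦3}, {0↦4, 1↦6, 2↦2, 3↦3} (+3 more)
R3: no valid match — LHS pattern not found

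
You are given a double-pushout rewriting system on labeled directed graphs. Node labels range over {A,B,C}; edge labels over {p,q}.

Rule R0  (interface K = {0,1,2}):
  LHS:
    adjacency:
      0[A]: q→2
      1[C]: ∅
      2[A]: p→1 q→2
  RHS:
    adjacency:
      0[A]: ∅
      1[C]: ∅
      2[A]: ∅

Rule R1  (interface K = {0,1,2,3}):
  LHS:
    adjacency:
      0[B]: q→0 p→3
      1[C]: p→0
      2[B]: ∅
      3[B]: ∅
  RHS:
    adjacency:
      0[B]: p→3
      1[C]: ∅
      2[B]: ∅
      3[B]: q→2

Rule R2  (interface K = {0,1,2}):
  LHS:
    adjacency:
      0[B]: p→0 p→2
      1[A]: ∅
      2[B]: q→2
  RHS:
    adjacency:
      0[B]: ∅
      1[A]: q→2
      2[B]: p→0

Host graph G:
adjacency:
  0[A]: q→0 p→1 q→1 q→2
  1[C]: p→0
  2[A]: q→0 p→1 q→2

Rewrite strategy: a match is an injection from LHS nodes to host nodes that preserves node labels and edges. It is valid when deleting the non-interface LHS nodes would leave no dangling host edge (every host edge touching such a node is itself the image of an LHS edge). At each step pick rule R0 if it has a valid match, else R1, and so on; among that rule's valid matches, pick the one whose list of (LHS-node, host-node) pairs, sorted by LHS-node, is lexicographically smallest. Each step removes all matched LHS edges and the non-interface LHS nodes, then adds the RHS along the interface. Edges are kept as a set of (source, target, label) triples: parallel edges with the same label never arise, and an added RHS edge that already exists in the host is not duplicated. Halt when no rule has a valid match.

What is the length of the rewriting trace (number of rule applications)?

[0] host  ⇒  3 nodes, 8 edges  {0-q->0 0-p->1 0-q->1 0-q->2 1-p->0 2-q->0 2-p->1 2-q->2}
[1] R0 @ {0↦0, 1↦1, 2↦2}  ⇒  3 nodes, 5 edges  {0-q->0 0-p->1 0-q->1 1-p->0 2-q->0}
[2] R0 @ {0↦2, 1↦1, 2↦0}  ⇒  3 nodes, 2 edges  {0-q->1 1-p->0}
final graph: no rule applies after step 2

Answer: 2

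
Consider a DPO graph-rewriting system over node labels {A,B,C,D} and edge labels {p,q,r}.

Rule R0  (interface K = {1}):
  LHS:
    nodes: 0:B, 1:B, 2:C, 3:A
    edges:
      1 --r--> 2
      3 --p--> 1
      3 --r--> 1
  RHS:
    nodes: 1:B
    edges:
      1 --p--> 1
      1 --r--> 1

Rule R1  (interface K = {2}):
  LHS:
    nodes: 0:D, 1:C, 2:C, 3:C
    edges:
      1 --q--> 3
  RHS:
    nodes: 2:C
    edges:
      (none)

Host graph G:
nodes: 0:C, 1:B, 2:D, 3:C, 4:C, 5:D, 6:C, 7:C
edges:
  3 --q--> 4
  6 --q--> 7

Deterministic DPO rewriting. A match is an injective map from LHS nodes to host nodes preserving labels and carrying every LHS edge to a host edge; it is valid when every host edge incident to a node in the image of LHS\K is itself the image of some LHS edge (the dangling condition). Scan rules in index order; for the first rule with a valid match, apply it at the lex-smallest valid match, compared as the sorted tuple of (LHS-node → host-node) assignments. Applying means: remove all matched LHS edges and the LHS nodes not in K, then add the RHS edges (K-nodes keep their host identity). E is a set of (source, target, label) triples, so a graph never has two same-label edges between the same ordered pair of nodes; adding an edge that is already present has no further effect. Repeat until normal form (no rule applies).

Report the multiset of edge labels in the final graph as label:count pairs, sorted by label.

initial: |V|=8 |E|=2  E = 3-q->4 6-q->7
step 1: apply R1 at {0↦2, 1↦3, 2↦0, 3↦4}  → |V|=5 |E|=1  E = 6-q->7
step 2: apply R1 at {0↦5, 1↦6, 2↦0, 3↦7}  → |V|=2 |E|=0  E = ∅
normal form: no rule applies after step 2
NF edges: []

Answer: (no edges)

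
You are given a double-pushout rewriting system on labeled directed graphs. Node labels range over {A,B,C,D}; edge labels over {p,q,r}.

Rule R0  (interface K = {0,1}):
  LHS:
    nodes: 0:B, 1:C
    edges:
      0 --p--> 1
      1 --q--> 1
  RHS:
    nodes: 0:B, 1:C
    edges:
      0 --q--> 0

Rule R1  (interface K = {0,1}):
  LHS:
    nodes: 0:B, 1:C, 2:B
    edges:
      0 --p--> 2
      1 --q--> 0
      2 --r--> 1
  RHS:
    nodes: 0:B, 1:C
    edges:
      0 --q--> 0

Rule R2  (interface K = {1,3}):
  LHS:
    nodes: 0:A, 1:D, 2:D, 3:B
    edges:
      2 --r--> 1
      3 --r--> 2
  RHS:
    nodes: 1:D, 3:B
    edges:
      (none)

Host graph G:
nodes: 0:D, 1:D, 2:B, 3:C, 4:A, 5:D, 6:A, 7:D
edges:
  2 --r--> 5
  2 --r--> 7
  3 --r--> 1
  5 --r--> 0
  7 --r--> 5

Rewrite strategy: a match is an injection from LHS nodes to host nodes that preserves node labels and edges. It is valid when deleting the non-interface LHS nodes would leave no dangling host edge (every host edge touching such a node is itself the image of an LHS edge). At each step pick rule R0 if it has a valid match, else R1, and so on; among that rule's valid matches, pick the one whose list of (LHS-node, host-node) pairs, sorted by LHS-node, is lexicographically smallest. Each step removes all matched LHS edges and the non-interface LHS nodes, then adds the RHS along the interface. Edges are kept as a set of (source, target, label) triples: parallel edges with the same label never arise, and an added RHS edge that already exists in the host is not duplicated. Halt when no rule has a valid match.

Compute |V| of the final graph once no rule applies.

Answer: 4

Derivation:
start.  V:8 E:5  edges: 2-r->5 2-r->7 3-r->1 5-r->0 7-r->5
1. fire R2 via {0↦4, 1↦5, 2↦7, 3↦2}  →  V:6 E:3  edges: 2-r->5 3-r->1 5-r->0
2. fire R2 via {0↦6, 1↦0, 2↦5, 3↦2}  →  V:4 E:1  edges: 3-r->1
normal form: no rule applies after step 2
NF nodes: {0:D, 1:D, 2:B, 3:C}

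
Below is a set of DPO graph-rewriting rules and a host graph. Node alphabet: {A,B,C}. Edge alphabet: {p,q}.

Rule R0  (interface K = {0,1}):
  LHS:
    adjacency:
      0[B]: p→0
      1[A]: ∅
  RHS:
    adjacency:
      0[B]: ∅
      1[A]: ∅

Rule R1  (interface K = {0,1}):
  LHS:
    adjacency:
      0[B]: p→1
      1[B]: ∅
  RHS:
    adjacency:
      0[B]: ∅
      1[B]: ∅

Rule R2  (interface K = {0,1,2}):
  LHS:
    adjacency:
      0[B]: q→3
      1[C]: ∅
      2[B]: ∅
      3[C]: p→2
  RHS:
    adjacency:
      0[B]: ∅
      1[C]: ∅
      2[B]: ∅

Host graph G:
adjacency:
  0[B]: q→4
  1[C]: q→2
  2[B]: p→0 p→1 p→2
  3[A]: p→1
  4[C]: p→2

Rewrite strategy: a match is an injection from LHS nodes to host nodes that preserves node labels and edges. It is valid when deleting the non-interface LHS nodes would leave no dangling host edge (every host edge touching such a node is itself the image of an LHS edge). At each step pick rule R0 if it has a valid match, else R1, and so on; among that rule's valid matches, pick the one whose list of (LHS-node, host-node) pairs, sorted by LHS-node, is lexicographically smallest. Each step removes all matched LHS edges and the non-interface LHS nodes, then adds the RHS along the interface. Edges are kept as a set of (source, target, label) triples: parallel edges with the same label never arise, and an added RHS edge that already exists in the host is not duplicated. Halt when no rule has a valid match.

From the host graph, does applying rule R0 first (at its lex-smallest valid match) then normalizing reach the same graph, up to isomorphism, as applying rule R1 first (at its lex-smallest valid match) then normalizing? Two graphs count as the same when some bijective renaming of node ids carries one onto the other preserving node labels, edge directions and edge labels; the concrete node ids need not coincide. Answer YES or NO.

Answer: YES

Rewrite trace:
branch R0-first: apply at {0↦2, 1↦3} → |E|=6, then 2 more step(s) → NF |V|=4 |E|=3 V={0:B, 1:C, 2:B, 3:A} E=1-q->2 2-p->1 3-p->1
branch R1-first: apply at {0↦2, 1↦0} → |E|=6, then 2 more step(s) → NF |V|=4 |E|=3 V={0:B, 1:C, 2:B, 3:A} E=1-q->2 2-p->1 3-p->1
graphs isomorphic (equal up to label-preserving node renaming)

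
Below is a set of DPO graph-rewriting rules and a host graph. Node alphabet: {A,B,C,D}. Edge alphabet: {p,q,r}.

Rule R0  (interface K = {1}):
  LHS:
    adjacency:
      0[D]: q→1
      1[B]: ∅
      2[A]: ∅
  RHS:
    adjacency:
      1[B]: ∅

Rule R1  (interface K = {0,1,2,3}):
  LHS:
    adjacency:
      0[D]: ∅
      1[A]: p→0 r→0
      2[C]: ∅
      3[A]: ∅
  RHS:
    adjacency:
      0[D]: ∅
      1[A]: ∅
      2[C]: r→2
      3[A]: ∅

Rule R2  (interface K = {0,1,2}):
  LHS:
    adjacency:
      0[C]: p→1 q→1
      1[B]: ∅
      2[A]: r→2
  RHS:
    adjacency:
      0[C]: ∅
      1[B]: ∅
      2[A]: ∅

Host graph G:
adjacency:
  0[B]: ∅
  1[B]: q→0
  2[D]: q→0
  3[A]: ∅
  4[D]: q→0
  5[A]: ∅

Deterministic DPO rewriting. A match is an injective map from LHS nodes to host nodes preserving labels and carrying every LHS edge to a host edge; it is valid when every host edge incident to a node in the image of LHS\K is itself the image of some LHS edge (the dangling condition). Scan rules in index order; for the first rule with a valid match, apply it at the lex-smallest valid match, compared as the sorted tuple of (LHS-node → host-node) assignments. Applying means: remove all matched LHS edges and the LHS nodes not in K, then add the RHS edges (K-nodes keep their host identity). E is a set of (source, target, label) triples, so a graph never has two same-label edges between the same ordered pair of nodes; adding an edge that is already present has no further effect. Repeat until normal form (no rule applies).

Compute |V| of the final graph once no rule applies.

Answer: 2

Rewrite trace:
[0] host  ⇒  6 nodes, 3 edges  {1-q->0 2-q->0 4-q->0}
[1] R0 @ {0↦2, 1↦0, 2↦3}  ⇒  4 nodes, 2 edges  {1-q->0 4-q->0}
[2] R0 @ {0↦4, 1↦0, 2↦5}  ⇒  2 nodes, 1 edges  {1-q->0}
normal form: no rule applies after step 2
NF nodes: {0:B, 1:B}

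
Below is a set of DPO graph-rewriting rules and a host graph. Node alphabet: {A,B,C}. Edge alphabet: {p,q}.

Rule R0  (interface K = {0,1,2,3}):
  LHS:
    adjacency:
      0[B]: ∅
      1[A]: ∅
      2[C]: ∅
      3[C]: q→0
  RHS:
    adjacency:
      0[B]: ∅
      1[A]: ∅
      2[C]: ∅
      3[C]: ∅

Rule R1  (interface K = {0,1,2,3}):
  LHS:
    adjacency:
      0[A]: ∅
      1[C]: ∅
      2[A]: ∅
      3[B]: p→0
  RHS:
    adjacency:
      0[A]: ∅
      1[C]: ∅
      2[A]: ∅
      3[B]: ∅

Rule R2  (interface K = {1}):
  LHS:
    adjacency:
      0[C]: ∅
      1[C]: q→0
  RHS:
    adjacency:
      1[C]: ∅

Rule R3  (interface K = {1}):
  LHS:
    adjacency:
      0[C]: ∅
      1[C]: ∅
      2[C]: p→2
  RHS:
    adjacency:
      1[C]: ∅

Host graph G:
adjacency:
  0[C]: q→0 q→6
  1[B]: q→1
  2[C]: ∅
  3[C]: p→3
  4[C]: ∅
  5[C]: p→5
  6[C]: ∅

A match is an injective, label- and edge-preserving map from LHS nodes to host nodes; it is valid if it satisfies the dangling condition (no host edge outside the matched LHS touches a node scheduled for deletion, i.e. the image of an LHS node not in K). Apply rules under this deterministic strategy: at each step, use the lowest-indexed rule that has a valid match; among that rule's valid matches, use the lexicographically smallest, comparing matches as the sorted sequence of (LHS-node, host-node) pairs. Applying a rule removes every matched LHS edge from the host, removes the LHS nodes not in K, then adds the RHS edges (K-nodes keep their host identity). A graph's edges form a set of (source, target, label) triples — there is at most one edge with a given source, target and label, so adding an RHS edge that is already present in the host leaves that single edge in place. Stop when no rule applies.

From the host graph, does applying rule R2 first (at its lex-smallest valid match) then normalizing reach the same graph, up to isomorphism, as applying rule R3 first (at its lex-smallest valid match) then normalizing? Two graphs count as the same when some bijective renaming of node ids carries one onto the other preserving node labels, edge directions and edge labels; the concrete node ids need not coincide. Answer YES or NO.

branch R2-first: apply at {0↦6, 1↦0} → |E|=4, then 2 more step(s) → NF |V|=2 |E|=2 V={0:C, 1:B} E=0-q->0 1-q->1
branch R3-first: apply at {0↦2, 1↦0, 2↦3} → |E|=4, then 2 more step(s) → NF |V|=2 |E|=2 V={0:C, 1:B} E=0-q->0 1-q->1
graphs isomorphic (equal up to label-preserving node renaming)

Answer: YES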